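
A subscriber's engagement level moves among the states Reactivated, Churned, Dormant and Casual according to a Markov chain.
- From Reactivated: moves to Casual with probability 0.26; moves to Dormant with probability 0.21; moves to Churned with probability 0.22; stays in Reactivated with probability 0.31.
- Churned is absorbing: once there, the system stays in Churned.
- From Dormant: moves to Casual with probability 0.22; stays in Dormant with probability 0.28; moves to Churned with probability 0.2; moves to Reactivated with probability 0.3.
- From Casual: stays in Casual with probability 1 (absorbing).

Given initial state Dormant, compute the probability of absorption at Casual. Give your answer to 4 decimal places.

Let h(s) be the probability of absorption at Casual starting from transient state s. Then h(Casual) = 1 and h(Churned) = 0. By first-step analysis:
h(Reactivated) = 0.31·h(Reactivated) + 0.22·0 + 0.21·h(Dormant) + 0.26·1
h(Dormant) = 0.3·h(Reactivated) + 0.2·0 + 0.28·h(Dormant) + 0.22·1
Solving: h(Reactivated) = 0.5380, h(Dormant) = 0.5297.
Starting from Dormant, the probability is 0.5297.

0.5297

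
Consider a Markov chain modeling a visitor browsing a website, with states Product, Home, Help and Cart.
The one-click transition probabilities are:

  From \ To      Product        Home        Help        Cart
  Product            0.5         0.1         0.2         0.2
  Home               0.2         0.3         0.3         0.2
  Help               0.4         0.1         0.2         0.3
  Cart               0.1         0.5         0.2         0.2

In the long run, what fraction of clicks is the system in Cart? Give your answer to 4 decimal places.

0.2224

Let the stationary distribution be π with π = πP and π_1 + π_2 + π_3 + π_4 = 1.
π_1 = 0.5·π_1 + 0.2·π_2 + 0.4·π_3 + 0.1·π_4
π_2 = 0.1·π_1 + 0.3·π_2 + 0.1·π_3 + 0.5·π_4
π_3 = 0.2·π_1 + 0.3·π_2 + 0.2·π_3 + 0.2·π_4
Solving with the normalization constraint gives π = (0.3178, 0.2362, 0.2236, 0.2224).
So the stationary probability of Cart is 0.2224.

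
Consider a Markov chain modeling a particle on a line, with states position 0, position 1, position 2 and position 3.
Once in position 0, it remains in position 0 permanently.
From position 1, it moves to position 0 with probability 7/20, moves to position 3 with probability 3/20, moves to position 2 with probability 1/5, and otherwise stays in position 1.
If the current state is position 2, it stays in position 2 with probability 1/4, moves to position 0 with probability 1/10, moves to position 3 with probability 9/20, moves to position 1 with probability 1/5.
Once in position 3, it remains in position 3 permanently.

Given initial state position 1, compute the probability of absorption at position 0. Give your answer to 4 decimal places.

Let h(s) be the probability of absorption at position 0 starting from transient state s. Then h(position 0) = 1 and h(position 3) = 0. By first-step analysis:
h(position 1) = 0.35·1 + 0.3·h(position 1) + 0.2·h(position 2) + 0.15·0
h(position 2) = 0.1·1 + 0.2·h(position 1) + 0.25·h(position 2) + 0.45·0
Solving: h(position 1) = 0.5825, h(position 2) = 0.2887.
Starting from position 1, the probability is 0.5825.

0.5825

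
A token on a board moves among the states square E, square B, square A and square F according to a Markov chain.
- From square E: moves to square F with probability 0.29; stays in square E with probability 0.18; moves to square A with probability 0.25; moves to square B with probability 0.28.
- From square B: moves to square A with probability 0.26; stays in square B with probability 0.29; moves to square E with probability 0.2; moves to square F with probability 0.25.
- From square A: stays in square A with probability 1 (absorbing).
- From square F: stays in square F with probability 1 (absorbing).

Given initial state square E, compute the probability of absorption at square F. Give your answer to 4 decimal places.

Let h(s) be the probability of absorption at square F starting from transient state s. Then h(square F) = 1 and h(square A) = 0. By first-step analysis:
h(square E) = 0.18·h(square E) + 0.28·h(square B) + 0.25·0 + 0.29·1
h(square B) = 0.2·h(square E) + 0.29·h(square B) + 0.26·0 + 0.25·1
Solving: h(square E) = 0.5243, h(square B) = 0.4998.
Starting from square E, the probability is 0.5243.

0.5243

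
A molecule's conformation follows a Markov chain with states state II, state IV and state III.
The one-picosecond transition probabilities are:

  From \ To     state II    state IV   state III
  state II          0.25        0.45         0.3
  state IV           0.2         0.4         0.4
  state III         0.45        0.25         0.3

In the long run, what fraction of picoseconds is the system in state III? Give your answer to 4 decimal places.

0.3364

Let the stationary distribution be π with π = πP and π_1 + π_2 + π_3 = 1.
π_1 = 0.25·π_1 + 0.2·π_2 + 0.45·π_3
π_2 = 0.45·π_1 + 0.4·π_2 + 0.25·π_3
Solving with the normalization constraint gives π = (0.2991, 0.3645, 0.3364).
So the stationary probability of state III is 0.3364.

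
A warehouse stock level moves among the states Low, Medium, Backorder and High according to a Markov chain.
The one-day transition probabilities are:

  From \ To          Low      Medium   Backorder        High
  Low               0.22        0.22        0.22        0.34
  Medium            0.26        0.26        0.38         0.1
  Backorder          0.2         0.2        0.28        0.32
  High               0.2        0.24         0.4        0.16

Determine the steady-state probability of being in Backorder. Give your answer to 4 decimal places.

Let the stationary distribution be π with π = πP and π_1 + π_2 + π_3 + π_4 = 1.
π_1 = 0.22·π_1 + 0.26·π_2 + 0.2·π_3 + 0.2·π_4
π_2 = 0.22·π_1 + 0.26·π_2 + 0.2·π_3 + 0.24·π_4
π_3 = 0.22·π_1 + 0.38·π_2 + 0.28·π_3 + 0.4·π_4
Solving with the normalization constraint gives π = (0.2180, 0.2275, 0.3180, 0.2365).
So the stationary probability of Backorder is 0.3180.

0.3180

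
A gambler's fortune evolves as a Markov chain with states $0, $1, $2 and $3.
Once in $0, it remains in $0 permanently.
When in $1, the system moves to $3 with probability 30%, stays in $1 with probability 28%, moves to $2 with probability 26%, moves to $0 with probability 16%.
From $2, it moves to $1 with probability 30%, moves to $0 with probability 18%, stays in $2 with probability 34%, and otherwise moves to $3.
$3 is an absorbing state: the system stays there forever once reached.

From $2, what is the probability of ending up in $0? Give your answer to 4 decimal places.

0.4471

Let h(s) be the probability of absorption at $0 starting from transient state s. Then h($0) = 1 and h($3) = 0. By first-step analysis:
h($1) = 0.16·1 + 0.28·h($1) + 0.26·h($2) + 0.3·0
h($2) = 0.18·1 + 0.3·h($1) + 0.34·h($2) + 0.18·0
Solving: h($1) = 0.3837, h($2) = 0.4471.
Starting from $2, the probability is 0.4471.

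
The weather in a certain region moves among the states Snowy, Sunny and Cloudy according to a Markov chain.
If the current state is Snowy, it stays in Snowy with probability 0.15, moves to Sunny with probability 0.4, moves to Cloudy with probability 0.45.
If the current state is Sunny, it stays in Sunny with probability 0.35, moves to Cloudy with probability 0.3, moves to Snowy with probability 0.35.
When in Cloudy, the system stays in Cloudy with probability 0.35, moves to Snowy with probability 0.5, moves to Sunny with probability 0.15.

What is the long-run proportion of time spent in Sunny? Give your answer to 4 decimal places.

Let the stationary distribution be π with π = πP and π_1 + π_2 + π_3 = 1.
π_1 = 0.15·π_1 + 0.35·π_2 + 0.5·π_3
π_2 = 0.4·π_1 + 0.35·π_2 + 0.15·π_3
Solving with the normalization constraint gives π = (0.3378, 0.2931, 0.3691).
So the stationary probability of Sunny is 0.2931.

0.2931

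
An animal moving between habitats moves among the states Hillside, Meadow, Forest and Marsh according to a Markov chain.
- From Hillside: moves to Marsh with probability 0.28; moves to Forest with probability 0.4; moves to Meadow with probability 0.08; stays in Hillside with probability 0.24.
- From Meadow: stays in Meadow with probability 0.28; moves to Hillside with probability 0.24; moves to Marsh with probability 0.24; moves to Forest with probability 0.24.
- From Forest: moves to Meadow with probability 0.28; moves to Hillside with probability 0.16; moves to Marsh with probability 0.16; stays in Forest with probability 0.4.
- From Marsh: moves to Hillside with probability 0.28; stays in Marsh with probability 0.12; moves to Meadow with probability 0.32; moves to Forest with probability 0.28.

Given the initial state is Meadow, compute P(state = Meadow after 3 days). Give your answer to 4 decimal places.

0.2420

Propagate the distribution vector 3 days from Meadow.
After 0 days: (0.0000, 1.0000, 0.0000, 0.0000)
After 1 day: (0.2400, 0.2800, 0.2400, 0.2400)
After 2 days: (0.2304, 0.2416, 0.3264, 0.2016)
After 3 days: (0.2220, 0.2420, 0.3372, 0.1989)
P(in Meadow after 3 days) = 0.2420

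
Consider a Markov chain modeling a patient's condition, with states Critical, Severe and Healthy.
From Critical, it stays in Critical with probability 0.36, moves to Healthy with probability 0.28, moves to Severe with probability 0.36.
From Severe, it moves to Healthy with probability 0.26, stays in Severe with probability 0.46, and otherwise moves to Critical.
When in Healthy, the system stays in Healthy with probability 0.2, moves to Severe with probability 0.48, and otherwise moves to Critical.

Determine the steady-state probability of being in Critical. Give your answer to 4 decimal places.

Let the stationary distribution be π with π = πP and π_1 + π_2 + π_3 = 1.
π_1 = 0.36·π_1 + 0.28·π_2 + 0.32·π_3
π_2 = 0.36·π_1 + 0.46·π_2 + 0.48·π_3
Solving with the normalization constraint gives π = (0.3153, 0.4335, 0.2512).
So the stationary probability of Critical is 0.3153.

0.3153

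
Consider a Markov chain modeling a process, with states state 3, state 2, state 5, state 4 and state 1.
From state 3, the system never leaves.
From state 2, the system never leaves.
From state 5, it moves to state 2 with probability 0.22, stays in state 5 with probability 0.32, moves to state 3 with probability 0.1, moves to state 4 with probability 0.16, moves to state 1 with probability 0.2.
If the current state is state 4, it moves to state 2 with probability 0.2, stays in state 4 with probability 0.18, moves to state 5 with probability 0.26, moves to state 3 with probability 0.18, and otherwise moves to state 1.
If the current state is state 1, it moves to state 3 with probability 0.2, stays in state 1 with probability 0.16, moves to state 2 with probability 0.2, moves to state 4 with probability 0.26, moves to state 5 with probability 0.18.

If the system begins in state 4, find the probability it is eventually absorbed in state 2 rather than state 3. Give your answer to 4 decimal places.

0.5577

Let h(s) be the probability of absorption at state 2 starting from transient state s. Then h(state 2) = 1 and h(state 3) = 0. By first-step analysis:
h(state 5) = 0.1·0 + 0.22·1 + 0.32·h(state 5) + 0.16·h(state 4) + 0.2·h(state 1)
h(state 4) = 0.18·0 + 0.2·1 + 0.26·h(state 5) + 0.18·h(state 4) + 0.18·h(state 1)
h(state 1) = 0.2·0 + 0.2·1 + 0.18·h(state 5) + 0.26·h(state 4) + 0.16·h(state 1)
Solving: h(state 5) = 0.6143, h(state 4) = 0.5577, h(state 1) = 0.5424.
Starting from state 4, the probability is 0.5577.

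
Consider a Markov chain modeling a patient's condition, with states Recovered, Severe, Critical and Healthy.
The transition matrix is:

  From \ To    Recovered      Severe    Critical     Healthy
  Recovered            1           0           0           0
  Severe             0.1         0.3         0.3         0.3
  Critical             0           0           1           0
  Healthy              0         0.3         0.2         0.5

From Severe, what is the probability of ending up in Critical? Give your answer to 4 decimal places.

Let h(s) be the probability of absorption at Critical starting from transient state s. Then h(Critical) = 1 and h(Recovered) = 0. By first-step analysis:
h(Severe) = 0.1·0 + 0.3·h(Severe) + 0.3·1 + 0.3·h(Healthy)
h(Healthy) = 0.3·h(Severe) + 0.2·1 + 0.5·h(Healthy)
Solving: h(Severe) = 0.8077, h(Healthy) = 0.8846.
Starting from Severe, the probability is 0.8077.

0.8077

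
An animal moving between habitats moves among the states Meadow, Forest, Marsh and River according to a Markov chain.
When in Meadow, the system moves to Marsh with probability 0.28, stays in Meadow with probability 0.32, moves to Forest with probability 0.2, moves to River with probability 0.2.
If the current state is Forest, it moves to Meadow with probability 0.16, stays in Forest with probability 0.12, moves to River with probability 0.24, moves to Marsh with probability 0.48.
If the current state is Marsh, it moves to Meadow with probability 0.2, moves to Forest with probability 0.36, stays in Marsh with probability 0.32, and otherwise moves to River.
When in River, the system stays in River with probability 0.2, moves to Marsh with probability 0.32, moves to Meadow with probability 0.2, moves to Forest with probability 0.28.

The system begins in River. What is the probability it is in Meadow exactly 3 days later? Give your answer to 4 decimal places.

Propagate the distribution vector 3 days from River.
After 0 days: (0.0000, 0.0000, 0.0000, 1.0000)
After 1 day: (0.2000, 0.2800, 0.3200, 0.2000)
After 2 days: (0.2128, 0.2448, 0.3568, 0.1856)
After 3 days: (0.2157, 0.2524, 0.3507, 0.1812)
P(in Meadow after 3 days) = 0.2157

0.2157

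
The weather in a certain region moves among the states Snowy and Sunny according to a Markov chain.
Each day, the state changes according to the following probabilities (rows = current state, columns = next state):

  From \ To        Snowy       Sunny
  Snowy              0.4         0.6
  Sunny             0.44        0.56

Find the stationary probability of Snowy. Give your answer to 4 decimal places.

Let the stationary distribution be π with π = πP and π_1 + π_2 = 1.
π_1 = 0.4·π_1 + 0.44·π_2
Solving with the normalization constraint gives π = (0.4231, 0.5769).
So the stationary probability of Snowy is 0.4231.

0.4231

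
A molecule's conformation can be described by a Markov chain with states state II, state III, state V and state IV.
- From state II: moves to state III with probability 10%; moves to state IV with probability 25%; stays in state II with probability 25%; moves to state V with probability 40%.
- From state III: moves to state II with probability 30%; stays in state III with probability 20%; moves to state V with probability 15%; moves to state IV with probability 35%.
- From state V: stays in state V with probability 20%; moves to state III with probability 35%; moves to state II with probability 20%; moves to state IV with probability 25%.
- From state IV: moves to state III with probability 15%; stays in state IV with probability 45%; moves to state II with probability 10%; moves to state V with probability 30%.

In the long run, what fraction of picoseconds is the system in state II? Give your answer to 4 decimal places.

Let the stationary distribution be π with π = πP and π_1 + π_2 + π_3 + π_4 = 1.
π_1 = 0.25·π_1 + 0.3·π_2 + 0.2·π_3 + 0.1·π_4
π_2 = 0.1·π_1 + 0.2·π_2 + 0.35·π_3 + 0.15·π_4
π_3 = 0.4·π_1 + 0.15·π_2 + 0.2·π_3 + 0.3·π_4
Solving with the normalization constraint gives π = (0.1963, 0.2029, 0.2629, 0.3379).
So the stationary probability of state II is 0.1963.

0.1963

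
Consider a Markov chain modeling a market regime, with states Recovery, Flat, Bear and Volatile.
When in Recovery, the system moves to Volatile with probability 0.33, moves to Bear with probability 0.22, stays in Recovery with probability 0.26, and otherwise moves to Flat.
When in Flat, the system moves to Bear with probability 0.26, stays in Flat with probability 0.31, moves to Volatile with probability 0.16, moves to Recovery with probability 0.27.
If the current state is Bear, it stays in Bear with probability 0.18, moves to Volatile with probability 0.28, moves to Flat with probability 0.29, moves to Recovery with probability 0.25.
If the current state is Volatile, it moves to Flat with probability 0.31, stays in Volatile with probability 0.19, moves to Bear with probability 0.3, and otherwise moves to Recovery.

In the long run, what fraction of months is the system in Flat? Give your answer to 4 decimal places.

Let the stationary distribution be π with π = πP and π_1 + π_2 + π_3 + π_4 = 1.
π_1 = 0.26·π_1 + 0.27·π_2 + 0.25·π_3 + 0.2·π_4
π_2 = 0.19·π_1 + 0.31·π_2 + 0.29·π_3 + 0.31·π_4
π_3 = 0.22·π_1 + 0.26·π_2 + 0.18·π_3 + 0.3·π_4
Solving with the normalization constraint gives π = (0.2461, 0.2757, 0.2404, 0.2378).
So the stationary probability of Flat is 0.2757.

0.2757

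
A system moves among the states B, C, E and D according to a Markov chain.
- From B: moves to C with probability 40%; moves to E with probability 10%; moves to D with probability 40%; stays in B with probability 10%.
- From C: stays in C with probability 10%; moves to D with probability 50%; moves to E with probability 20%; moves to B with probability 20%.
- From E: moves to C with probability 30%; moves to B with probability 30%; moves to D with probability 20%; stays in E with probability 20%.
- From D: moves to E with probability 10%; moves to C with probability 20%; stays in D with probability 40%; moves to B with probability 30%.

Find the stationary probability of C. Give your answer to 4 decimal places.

0.2362

Let the stationary distribution be π with π = πP and π_1 + π_2 + π_3 + π_4 = 1.
π_1 = 0.1·π_1 + 0.2·π_2 + 0.3·π_3 + 0.3·π_4
π_2 = 0.4·π_1 + 0.1·π_2 + 0.3·π_3 + 0.2·π_4
π_3 = 0.1·π_1 + 0.2·π_2 + 0.2·π_3 + 0.1·π_4
Solving with the normalization constraint gives π = (0.2303, 0.2362, 0.1374, 0.3961).
So the stationary probability of C is 0.2362.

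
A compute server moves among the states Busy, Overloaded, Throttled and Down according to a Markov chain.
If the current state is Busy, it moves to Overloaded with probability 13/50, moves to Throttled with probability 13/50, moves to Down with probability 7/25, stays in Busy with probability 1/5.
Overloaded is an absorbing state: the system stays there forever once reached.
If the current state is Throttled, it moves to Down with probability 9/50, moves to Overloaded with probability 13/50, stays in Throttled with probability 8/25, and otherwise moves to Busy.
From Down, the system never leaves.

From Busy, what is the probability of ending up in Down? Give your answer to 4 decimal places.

0.4925

Let h(s) be the probability of absorption at Down starting from transient state s. Then h(Down) = 1 and h(Overloaded) = 0. By first-step analysis:
h(Busy) = 0.2·h(Busy) + 0.26·0 + 0.26·h(Throttled) + 0.28·1
h(Throttled) = 0.24·h(Busy) + 0.26·0 + 0.32·h(Throttled) + 0.18·1
Solving: h(Busy) = 0.4925, h(Throttled) = 0.4385.
Starting from Busy, the probability is 0.4925.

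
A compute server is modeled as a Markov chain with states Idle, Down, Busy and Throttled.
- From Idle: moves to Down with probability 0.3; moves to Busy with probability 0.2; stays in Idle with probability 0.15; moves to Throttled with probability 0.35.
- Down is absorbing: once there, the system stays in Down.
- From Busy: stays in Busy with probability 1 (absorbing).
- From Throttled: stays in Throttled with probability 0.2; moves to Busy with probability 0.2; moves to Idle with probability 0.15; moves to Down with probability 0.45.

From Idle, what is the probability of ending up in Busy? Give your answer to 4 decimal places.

0.3665

Let h(s) be the probability of absorption at Busy starting from transient state s. Then h(Busy) = 1 and h(Down) = 0. By first-step analysis:
h(Idle) = 0.15·h(Idle) + 0.3·0 + 0.2·1 + 0.35·h(Throttled)
h(Throttled) = 0.15·h(Idle) + 0.45·0 + 0.2·1 + 0.2·h(Throttled)
Solving: h(Idle) = 0.3665, h(Throttled) = 0.3187.
Starting from Idle, the probability is 0.3665.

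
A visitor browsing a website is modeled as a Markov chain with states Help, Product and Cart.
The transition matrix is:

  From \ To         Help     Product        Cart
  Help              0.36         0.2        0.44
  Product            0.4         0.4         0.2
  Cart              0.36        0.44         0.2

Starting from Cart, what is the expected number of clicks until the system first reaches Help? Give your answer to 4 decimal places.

2.6531

Let t(s) be the expected number of clicks to first reach Help from state s, with t(Help) = 0. Conditioning on the first click:
t(Product) = 1 + 0.4·t(Product) + 0.2·t(Cart)
t(Cart) = 1 + 0.44·t(Product) + 0.2·t(Cart)
Solving: t(Product) = 2.5510, t(Cart) = 2.6531.
Expected clicks from Cart to Help: 2.6531.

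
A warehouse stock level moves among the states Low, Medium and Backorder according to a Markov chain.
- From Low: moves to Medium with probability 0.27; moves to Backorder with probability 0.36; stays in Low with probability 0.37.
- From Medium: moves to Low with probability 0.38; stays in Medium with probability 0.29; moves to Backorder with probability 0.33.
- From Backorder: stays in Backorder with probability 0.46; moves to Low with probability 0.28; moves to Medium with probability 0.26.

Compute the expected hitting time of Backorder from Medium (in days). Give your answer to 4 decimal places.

Let t(s) be the expected number of days to first reach Backorder from state s, with t(Backorder) = 0. Conditioning on the first day:
t(Low) = 1 + 0.37·t(Low) + 0.27·t(Medium)
t(Medium) = 1 + 0.38·t(Low) + 0.29·t(Medium)
Solving: t(Low) = 2.8431, t(Medium) = 2.9301.
Expected days from Medium to Backorder: 2.9301.

2.9301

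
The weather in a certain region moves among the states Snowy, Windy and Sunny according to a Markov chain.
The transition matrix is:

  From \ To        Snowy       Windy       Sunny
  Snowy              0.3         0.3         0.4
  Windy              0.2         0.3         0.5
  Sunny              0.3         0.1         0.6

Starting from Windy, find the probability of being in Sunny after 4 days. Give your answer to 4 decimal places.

Propagate the distribution vector 4 days from Windy.
After 0 days: (0.0000, 1.0000, 0.0000)
After 1 day: (0.2000, 0.3000, 0.5000)
After 2 days: (0.2700, 0.2000, 0.5300)
After 3 days: (0.2800, 0.1940, 0.5260)
After 4 days: (0.2806, 0.1948, 0.5246)
P(in Sunny after 4 days) = 0.5246

0.5246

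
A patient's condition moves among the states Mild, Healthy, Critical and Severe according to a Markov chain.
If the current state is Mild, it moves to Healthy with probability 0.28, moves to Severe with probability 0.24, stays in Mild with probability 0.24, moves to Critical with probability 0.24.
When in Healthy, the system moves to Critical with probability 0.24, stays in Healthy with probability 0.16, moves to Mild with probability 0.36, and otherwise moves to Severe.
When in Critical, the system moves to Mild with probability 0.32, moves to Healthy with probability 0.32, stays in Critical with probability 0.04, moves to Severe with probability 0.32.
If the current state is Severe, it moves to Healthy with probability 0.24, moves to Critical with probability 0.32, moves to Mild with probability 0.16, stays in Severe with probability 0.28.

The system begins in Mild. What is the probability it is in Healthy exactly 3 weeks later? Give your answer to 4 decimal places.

0.2481

Propagate the distribution vector 3 weeks from Mild.
After 0 weeks: (1.0000, 0.0000, 0.0000, 0.0000)
After 1 week: (0.2400, 0.2800, 0.2400, 0.2400)
After 2 weeks: (0.2736, 0.2464, 0.2112, 0.2688)
After 3 weeks: (0.2650, 0.2481, 0.2193, 0.2676)
P(in Healthy after 3 weeks) = 0.2481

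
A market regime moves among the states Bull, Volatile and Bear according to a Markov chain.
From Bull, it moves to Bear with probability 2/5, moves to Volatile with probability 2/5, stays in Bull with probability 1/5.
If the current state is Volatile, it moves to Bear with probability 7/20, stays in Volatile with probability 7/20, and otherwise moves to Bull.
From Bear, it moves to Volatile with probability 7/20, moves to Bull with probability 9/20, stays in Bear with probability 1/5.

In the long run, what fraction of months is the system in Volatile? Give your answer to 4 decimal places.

Let the stationary distribution be π with π = πP and π_1 + π_2 + π_3 = 1.
π_1 = 0.2·π_1 + 0.3·π_2 + 0.45·π_3
π_2 = 0.4·π_1 + 0.35·π_2 + 0.35·π_3
Solving with the normalization constraint gives π = (0.3161, 0.3658, 0.3181).
So the stationary probability of Volatile is 0.3658.

0.3658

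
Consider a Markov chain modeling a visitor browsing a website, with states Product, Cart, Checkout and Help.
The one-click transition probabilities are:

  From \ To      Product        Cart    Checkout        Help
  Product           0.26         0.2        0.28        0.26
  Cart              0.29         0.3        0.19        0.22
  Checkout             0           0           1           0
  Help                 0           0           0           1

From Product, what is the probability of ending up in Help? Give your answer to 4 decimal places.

0.4913

Let h(s) be the probability of absorption at Help starting from transient state s. Then h(Help) = 1 and h(Checkout) = 0. By first-step analysis:
h(Product) = 0.26·h(Product) + 0.2·h(Cart) + 0.28·0 + 0.26·1
h(Cart) = 0.29·h(Product) + 0.3·h(Cart) + 0.19·0 + 0.22·1
Solving: h(Product) = 0.4913, h(Cart) = 0.5178.
Starting from Product, the probability is 0.4913.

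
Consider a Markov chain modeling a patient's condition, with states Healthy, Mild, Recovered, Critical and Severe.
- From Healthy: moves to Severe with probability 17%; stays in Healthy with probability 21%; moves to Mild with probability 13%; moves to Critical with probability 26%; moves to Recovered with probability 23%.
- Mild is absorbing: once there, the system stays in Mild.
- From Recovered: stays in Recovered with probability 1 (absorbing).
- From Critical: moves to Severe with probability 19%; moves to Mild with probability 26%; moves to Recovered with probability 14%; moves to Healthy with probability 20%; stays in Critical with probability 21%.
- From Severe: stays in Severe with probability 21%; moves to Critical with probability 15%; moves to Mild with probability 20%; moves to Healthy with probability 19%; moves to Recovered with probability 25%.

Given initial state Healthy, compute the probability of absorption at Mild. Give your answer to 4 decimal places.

Let h(s) be the probability of absorption at Mild starting from transient state s. Then h(Mild) = 1 and h(Recovered) = 0. By first-step analysis:
h(Healthy) = 0.21·h(Healthy) + 0.13·1 + 0.23·0 + 0.26·h(Critical) + 0.17·h(Severe)
h(Critical) = 0.2·h(Healthy) + 0.26·1 + 0.14·0 + 0.21·h(Critical) + 0.19·h(Severe)
h(Severe) = 0.19·h(Healthy) + 0.2·1 + 0.25·0 + 0.15·h(Critical) + 0.21·h(Severe)
Solving: h(Healthy) = 0.4473, h(Critical) = 0.5544, h(Severe) = 0.4660.
Starting from Healthy, the probability is 0.4473.

0.4473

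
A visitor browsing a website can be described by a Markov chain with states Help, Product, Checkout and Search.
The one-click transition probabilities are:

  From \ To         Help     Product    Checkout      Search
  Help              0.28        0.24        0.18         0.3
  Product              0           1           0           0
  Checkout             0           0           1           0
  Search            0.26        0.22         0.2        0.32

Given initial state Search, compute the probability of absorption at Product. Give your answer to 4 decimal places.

Let h(s) be the probability of absorption at Product starting from transient state s. Then h(Product) = 1 and h(Checkout) = 0. By first-step analysis:
h(Help) = 0.28·h(Help) + 0.24·1 + 0.18·0 + 0.3·h(Search)
h(Search) = 0.26·h(Help) + 0.22·1 + 0.2·0 + 0.32·h(Search)
Solving: h(Help) = 0.5569, h(Search) = 0.5364.
Starting from Search, the probability is 0.5364.

0.5364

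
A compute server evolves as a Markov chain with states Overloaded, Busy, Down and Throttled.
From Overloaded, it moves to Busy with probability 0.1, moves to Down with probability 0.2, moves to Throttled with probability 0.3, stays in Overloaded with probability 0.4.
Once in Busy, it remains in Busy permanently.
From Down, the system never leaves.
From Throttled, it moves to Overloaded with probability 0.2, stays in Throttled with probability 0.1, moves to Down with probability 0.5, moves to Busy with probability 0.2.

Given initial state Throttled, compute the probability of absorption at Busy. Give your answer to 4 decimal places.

0.2917

Let h(s) be the probability of absorption at Busy starting from transient state s. Then h(Busy) = 1 and h(Down) = 0. By first-step analysis:
h(Overloaded) = 0.4·h(Overloaded) + 0.1·1 + 0.2·0 + 0.3·h(Throttled)
h(Throttled) = 0.2·h(Overloaded) + 0.2·1 + 0.5·0 + 0.1·h(Throttled)
Solving: h(Overloaded) = 0.3125, h(Throttled) = 0.2917.
Starting from Throttled, the probability is 0.2917.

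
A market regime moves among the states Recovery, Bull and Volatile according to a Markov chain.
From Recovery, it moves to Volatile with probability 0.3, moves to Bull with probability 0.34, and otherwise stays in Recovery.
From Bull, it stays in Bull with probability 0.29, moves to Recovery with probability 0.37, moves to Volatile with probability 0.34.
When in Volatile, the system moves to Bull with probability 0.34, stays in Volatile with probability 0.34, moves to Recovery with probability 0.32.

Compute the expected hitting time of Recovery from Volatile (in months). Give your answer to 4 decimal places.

2.9745

Let t(s) be the expected number of months to first reach Recovery from state s, with t(Recovery) = 0. Conditioning on the first month:
t(Bull) = 1 + 0.29·t(Bull) + 0.34·t(Volatile)
t(Volatile) = 1 + 0.34·t(Bull) + 0.34·t(Volatile)
Solving: t(Bull) = 2.8329, t(Volatile) = 2.9745.
Expected months from Volatile to Recovery: 2.9745.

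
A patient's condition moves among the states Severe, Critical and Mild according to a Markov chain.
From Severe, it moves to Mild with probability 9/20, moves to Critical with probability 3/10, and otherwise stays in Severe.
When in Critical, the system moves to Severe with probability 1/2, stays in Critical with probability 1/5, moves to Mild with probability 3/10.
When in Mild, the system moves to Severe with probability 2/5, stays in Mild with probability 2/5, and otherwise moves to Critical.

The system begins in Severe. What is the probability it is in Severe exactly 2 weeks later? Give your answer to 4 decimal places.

Sum over the intermediate state after 1 week:
P = P(Severe→Severe)·P(Severe→Severe) + P(Severe→Critical)·P(Critical→Severe) + P(Severe→Mild)·P(Mild→Severe)
  = 0.25×0.25 + 0.3×0.5 + 0.45×0.4
  = 0.0625 + 0.1500 + 0.1800 = 0.3925

0.3925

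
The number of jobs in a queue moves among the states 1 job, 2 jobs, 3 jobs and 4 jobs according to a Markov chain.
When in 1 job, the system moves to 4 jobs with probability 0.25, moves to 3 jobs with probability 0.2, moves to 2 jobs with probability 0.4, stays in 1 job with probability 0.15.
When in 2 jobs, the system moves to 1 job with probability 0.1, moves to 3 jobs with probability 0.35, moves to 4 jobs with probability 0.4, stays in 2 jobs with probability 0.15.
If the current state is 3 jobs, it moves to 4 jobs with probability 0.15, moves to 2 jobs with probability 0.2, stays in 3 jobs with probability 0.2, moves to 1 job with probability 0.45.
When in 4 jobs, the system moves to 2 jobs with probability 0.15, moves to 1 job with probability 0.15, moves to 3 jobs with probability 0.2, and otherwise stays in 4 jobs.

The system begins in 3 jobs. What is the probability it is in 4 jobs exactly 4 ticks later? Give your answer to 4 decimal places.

0.3432

Propagate the distribution vector 4 ticks from 3 jobs.
After 0 ticks: (0.0000, 0.0000, 1.0000, 0.0000)
After 1 tick: (0.4500, 0.2000, 0.2000, 0.1500)
After 2 ticks: (0.2000, 0.2725, 0.2300, 0.2975)
After 3 ticks: (0.2054, 0.2115, 0.2409, 0.3423)
After 4 ticks: (0.2117, 0.2134, 0.2317, 0.3432)
P(in 4 jobs after 4 ticks) = 0.3432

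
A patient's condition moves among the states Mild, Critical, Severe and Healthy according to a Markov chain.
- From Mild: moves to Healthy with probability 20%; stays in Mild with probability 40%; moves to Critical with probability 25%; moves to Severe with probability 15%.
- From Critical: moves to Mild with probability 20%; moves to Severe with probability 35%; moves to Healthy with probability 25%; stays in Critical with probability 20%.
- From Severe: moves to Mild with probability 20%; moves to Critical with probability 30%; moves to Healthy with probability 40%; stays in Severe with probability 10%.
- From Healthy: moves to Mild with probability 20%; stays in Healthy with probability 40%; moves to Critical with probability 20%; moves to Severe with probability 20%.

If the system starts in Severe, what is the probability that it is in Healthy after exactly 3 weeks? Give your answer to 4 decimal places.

Propagate the distribution vector 3 weeks from Severe.
After 0 weeks: (0.0000, 0.0000, 1.0000, 0.0000)
After 1 week: (0.2000, 0.3000, 0.1000, 0.4000)
After 2 weeks: (0.2400, 0.2200, 0.2250, 0.3150)
After 3 weeks: (0.2480, 0.2345, 0.1985, 0.3190)
P(in Healthy after 3 weeks) = 0.3190

0.3190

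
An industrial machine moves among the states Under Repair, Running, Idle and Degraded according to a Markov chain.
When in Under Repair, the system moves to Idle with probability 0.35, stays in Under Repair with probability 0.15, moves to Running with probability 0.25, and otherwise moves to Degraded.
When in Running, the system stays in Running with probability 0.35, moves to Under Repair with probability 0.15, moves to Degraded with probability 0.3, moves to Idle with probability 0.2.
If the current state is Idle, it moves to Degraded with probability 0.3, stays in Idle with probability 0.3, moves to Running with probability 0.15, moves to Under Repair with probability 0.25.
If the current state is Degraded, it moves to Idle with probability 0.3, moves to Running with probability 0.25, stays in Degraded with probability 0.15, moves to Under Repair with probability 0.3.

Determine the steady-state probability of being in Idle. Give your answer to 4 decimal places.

Let the stationary distribution be π with π = πP and π_1 + π_2 + π_3 + π_4 = 1.
π_1 = 0.15·π_1 + 0.15·π_2 + 0.25·π_3 + 0.3·π_4
π_2 = 0.25·π_1 + 0.35·π_2 + 0.15·π_3 + 0.25·π_4
π_3 = 0.35·π_1 + 0.2·π_2 + 0.3·π_3 + 0.3·π_4
Solving with the normalization constraint gives π = (0.2163, 0.2460, 0.2862, 0.2515).
So the stationary probability of Idle is 0.2862.

0.2862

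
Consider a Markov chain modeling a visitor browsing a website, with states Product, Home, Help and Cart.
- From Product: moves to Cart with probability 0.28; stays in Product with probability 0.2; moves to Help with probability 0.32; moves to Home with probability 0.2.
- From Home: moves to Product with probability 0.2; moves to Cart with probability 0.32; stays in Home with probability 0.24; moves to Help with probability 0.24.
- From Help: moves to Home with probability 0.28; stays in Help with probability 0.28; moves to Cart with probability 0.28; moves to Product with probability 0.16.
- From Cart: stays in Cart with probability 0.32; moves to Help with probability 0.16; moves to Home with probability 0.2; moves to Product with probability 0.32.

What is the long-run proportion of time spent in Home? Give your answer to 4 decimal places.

0.2286

Let the stationary distribution be π with π = πP and π_1 + π_2 + π_3 + π_4 = 1.
π_1 = 0.2·π_1 + 0.2·π_2 + 0.16·π_3 + 0.32·π_4
π_2 = 0.2·π_1 + 0.24·π_2 + 0.28·π_3 + 0.2·π_4
π_3 = 0.32·π_1 + 0.24·π_2 + 0.28·π_3 + 0.16·π_4
Solving with the normalization constraint gives π = (0.2264, 0.2286, 0.2438, 0.3012).
So the stationary probability of Home is 0.2286.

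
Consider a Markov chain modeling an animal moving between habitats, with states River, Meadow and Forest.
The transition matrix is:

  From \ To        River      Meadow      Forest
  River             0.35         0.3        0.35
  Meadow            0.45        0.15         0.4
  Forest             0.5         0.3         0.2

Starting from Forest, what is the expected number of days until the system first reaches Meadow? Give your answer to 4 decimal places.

3.3333

Let t(s) be the expected number of days to first reach Meadow from state s, with t(Meadow) = 0. Conditioning on the first day:
t(River) = 1 + 0.35·t(River) + 0.35·t(Forest)
t(Forest) = 1 + 0.5·t(River) + 0.2·t(Forest)
Solving: t(River) = 3.3333, t(Forest) = 3.3333.
Expected days from Forest to Meadow: 3.3333.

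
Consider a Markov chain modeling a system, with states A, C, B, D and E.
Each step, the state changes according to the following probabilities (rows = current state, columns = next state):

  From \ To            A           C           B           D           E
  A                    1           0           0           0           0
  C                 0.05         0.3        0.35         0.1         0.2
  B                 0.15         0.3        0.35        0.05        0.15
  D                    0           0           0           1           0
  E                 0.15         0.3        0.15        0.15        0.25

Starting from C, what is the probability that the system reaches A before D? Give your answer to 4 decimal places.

Let h(s) be the probability of absorption at A starting from transient state s. Then h(A) = 1 and h(D) = 0. By first-step analysis:
h(C) = 0.05·1 + 0.3·h(C) + 0.35·h(B) + 0.1·0 + 0.2·h(E)
h(B) = 0.15·1 + 0.3·h(C) + 0.35·h(B) + 0.05·0 + 0.15·h(E)
h(E) = 0.15·1 + 0.3·h(C) + 0.15·h(B) + 0.15·0 + 0.25·h(E)
Solving: h(C) = 0.5164, h(B) = 0.5902, h(E) = 0.5246.
Starting from C, the probability is 0.5164.

0.5164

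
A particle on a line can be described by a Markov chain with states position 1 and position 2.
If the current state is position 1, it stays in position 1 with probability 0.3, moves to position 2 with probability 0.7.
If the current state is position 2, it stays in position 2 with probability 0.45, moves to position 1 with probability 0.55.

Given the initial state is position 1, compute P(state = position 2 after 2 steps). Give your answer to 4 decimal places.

0.5250

Sum over the intermediate state after 1 step:
P = P(position 1→position 1)·P(position 1→position 2) + P(position 1→position 2)·P(position 2→position 2)
  = 0.3×0.7 + 0.7×0.45
  = 0.2100 + 0.3150 = 0.5250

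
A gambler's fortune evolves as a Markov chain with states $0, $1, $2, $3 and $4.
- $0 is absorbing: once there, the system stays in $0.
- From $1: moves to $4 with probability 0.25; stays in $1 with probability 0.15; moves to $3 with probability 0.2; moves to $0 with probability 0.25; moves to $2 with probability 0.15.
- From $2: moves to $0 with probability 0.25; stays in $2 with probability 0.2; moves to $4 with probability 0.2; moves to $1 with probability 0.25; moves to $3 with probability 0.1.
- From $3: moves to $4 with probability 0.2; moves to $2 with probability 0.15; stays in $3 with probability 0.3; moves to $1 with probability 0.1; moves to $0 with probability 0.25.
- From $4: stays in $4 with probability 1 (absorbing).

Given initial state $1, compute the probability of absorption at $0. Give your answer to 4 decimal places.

0.5188

Let h(s) be the probability of absorption at $0 starting from transient state s. Then h($0) = 1 and h($4) = 0. By first-step analysis:
h($1) = 0.25·1 + 0.15·h($1) + 0.15·h($2) + 0.2·h($3) + 0.25·0
h($2) = 0.25·1 + 0.25·h($1) + 0.2·h($2) + 0.1·h($3) + 0.2·0
h($3) = 0.25·1 + 0.1·h($1) + 0.15·h($2) + 0.3·h($3) + 0.2·0
Solving: h($1) = 0.5188, h($2) = 0.5431, h($3) = 0.5476.
Starting from $1, the probability is 0.5188.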